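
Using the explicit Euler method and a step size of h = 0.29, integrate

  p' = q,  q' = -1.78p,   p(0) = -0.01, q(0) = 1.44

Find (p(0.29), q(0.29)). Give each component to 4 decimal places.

Euler on (p,q): p_{n+1} = p_n + h·p', q_{n+1} = q_n + h·q'.
0.000000: (-0.010000, 1.440000); f=(1.440000, 0.017800) → (0.407600, 1.445162)
(p(0.29), q(0.29)) ≈ (0.4076, 1.4452)

0.4076, 1.4452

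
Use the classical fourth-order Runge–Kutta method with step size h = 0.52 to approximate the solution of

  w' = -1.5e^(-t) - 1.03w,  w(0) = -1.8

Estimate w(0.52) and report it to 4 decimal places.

RK4: k1 = f(t_n, w_n); k2 = f(t_n + h/2, w_n + (h/2)·k1); k3 = f(t_n + h/2, w_n + (h/2)·k2); k4 = f(t_n + h, w_n + h·k3); w_{n+1} = w_n + (h/6)·(k1 + 2k2 + 2k3 + k4).
t=0.000000, w=-1.800000:
  k1 = f(0.000000, -1.800000) = 0.354000
  k2 = f(0.260000, -1.707960) = 0.602621
  k3 = f(0.260000, -1.643318) = 0.536041
  k4 = f(0.520000, -1.521259) = 0.675116
  w ← -1.800000 + (0.52/6)·(k1 + 2k2 + 2k3 + k4) = -1.513442
w(0.52) ≈ -1.5134

-1.5134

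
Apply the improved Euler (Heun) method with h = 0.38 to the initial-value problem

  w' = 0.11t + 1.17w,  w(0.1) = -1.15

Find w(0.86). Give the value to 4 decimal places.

-2.6869

Heun: k1 = f(t_n, w_n); k2 = f(t_n + h, w_n + h·k1); w_{n+1} = w_n + (h/2)·(k1 + k2).
t=0.100000, w=-1.150000:
  k1 = f(0.100000, -1.150000) = -1.334500
  k2 = f(0.480000, -1.657110) = -1.886019
  w ← -1.150000 + (0.38/2)·(-1.334500 + (-1.886019)) = -1.761899
t=0.480000, w=-1.761899:
  k1 = f(0.480000, -1.761899) = -2.008621
  k2 = f(0.860000, -2.525175) = -2.859854
  w ← -1.761899 + (0.38/2)·(-2.008621 + (-2.859854)) = -2.686909
w(0.86) ≈ -2.6869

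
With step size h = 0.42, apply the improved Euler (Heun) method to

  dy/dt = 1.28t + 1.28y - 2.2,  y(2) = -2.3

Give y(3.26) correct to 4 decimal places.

Heun: k1 = f(t_n, y_n); k2 = f(t_n + h, y_n + h·k1); y_{n+1} = y_n + (h/2)·(k1 + k2).
t=2.000000, y=-2.300000:
  k1 = f(2.000000, -2.300000) = -2.584000
  k2 = f(2.420000, -3.385280) = -3.435558
  y ← -2.300000 + (0.42/2)·(-2.584000 + (-3.435558)) = -3.564107
t=2.420000, y=-3.564107:
  k1 = f(2.420000, -3.564107) = -3.664457
  k2 = f(2.840000, -5.103179) = -5.096870
  y ← -3.564107 + (0.42/2)·(-3.664457 + (-5.096870)) = -5.403986
t=2.840000, y=-5.403986:
  k1 = f(2.840000, -5.403986) = -5.481902
  k2 = f(3.260000, -7.706385) = -7.891372
  y ← -5.403986 + (0.42/2)·(-5.481902 + (-7.891372)) = -8.212374
y(3.26) ≈ -8.2124

-8.2124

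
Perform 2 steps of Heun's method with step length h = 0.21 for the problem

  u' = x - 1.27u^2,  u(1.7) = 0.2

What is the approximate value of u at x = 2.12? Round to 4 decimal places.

Heun: k1 = f(x_n, u_n); k2 = f(x_n + h, u_n + h·k1); u_{n+1} = u_n + (h/2)·(k1 + k2).
x=1.700000, u=0.200000:
  k1 = f(1.700000, 0.200000) = 1.649200
  k2 = f(1.910000, 0.546332) = 1.530932
  u ← 0.200000 + (0.21/2)·(1.649200 + 1.530932) = 0.533914
x=1.910000, u=0.533914:
  k1 = f(1.910000, 0.533914) = 1.547969
  k2 = f(2.120000, 0.858987) = 1.182919
  u ← 0.533914 + (0.21/2)·(1.547969 + 1.182919) = 0.820657
u(2.12) ≈ 0.8207

0.8207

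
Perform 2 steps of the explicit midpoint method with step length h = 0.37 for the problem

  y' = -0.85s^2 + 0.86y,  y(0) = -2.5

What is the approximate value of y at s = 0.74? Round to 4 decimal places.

-4.8027

Midpoint: k1 = f(s_n, y_n); k2 = f(s_n + h/2, y_n + (h/2)·k1); y_{n+1} = y_n + h·k2.
s=0.000000, y=-2.500000:
  k1 = f(0.000000, -2.500000) = -2.150000
  k2 = f(0.185000, -2.897750) = -2.521156
  y ← -2.500000 + 0.37·(-2.521156) = -3.432828
s=0.370000, y=-3.432828:
  k1 = f(0.370000, -3.432828) = -3.068597
  k2 = f(0.555000, -4.000518) = -3.702267
  y ← -3.432828 + 0.37·(-3.702267) = -4.802667
y(0.74) ≈ -4.8027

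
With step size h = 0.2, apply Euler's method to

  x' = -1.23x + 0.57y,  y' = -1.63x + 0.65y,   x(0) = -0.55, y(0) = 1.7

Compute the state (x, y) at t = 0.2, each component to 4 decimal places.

-0.2209, 2.1003

Euler on (x,y): x_{n+1} = x_n + h·x', y_{n+1} = y_n + h·y'.
0.000000: (-0.550000, 1.700000); f=(1.645500, 2.001500) → (-0.220900, 2.100300)
(x(0.2), y(0.2)) ≈ (-0.2209, 2.1003)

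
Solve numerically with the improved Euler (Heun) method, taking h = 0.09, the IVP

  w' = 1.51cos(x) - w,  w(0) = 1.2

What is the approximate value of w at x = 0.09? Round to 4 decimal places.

Heun: k1 = f(x_n, w_n); k2 = f(x_n + h, w_n + h·k1); w_{n+1} = w_n + (h/2)·(k1 + k2).
x=0.000000, w=1.200000:
  k1 = f(0.000000, 1.200000) = 0.310000
  k2 = f(0.090000, 1.227900) = 0.275989
  w ← 1.200000 + (0.09/2)·(0.310000 + 0.275989) = 1.226369
w(0.09) ≈ 1.2264

1.2264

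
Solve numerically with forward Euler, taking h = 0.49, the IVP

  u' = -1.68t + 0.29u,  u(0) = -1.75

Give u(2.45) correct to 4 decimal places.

-8.0494

Euler: u_{n+1} = u_n + h·f(t_n, u_n).
t=0.000000, u=-1.750000: f=-0.507500 → u ← -1.750000 + 0.49·(-0.507500) = -1.998675
t=0.490000, u=-1.998675: f=-1.402816 → u ← -1.998675 + 0.49·(-1.402816) = -2.686055
t=0.980000, u=-2.686055: f=-2.425356 → u ← -2.686055 + 0.49·(-2.425356) = -3.874479
t=1.470000, u=-3.874479: f=-3.593199 → u ← -3.874479 + 0.49·(-3.593199) = -5.635147
t=1.960000, u=-5.635147: f=-4.926993 → u ← -5.635147 + 0.49·(-4.926993) = -8.049373
u(2.45) ≈ -8.0494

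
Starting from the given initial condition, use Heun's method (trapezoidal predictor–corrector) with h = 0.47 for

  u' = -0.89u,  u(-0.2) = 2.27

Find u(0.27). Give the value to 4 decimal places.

1.5191

Heun: k1 = f(t_n, u_n); k2 = f(t_n + h, u_n + h·k1); u_{n+1} = u_n + (h/2)·(k1 + k2).
t=-0.200000, u=2.270000:
  k1 = f(-0.200000, 2.270000) = -2.020300
  k2 = f(0.270000, 1.320459) = -1.175209
  u ← 2.270000 + (0.47/2)·(-2.020300 + (-1.175209)) = 1.519056
u(0.27) ≈ 1.5191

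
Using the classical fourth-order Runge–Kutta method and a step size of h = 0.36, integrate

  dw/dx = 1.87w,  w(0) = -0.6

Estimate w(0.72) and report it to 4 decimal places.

-2.3031

RK4: k1 = f(x_n, w_n); k2 = f(x_n + h/2, w_n + (h/2)·k1); k3 = f(x_n + h/2, w_n + (h/2)·k2); k4 = f(x_n + h, w_n + h·k3); w_{n+1} = w_n + (h/6)·(k1 + 2k2 + 2k3 + k4).
x=0.000000, w=-0.600000:
  k1 = f(0.000000, -0.600000) = -1.122000
  k2 = f(0.180000, -0.801960) = -1.499665
  k3 = f(0.180000, -0.869940) = -1.626787
  k4 = f(0.360000, -1.185643) = -2.217153
  w ← -0.600000 + (0.36/6)·(k1 + 2k2 + 2k3 + k4) = -1.175523
x=0.360000, w=-1.175523:
  k1 = f(0.360000, -1.175523) = -2.198229
  k2 = f(0.540000, -1.571205) = -2.938153
  k3 = f(0.540000, -1.704391) = -3.187211
  k4 = f(0.720000, -2.322920) = -4.343859
  w ← -1.175523 + (0.36/6)·(k1 + 2k2 + 2k3 + k4) = -2.303092
w(0.72) ≈ -2.3031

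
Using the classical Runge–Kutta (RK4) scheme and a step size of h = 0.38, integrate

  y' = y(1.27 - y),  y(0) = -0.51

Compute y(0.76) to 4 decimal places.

RK4: k1 = f(t_n, y_n); k2 = f(t_n + h/2, y_n + (h/2)·k1); k3 = f(t_n + h/2, y_n + (h/2)·k2); k4 = f(t_n + h, y_n + h·k3); y_{n+1} = y_n + (h/6)·(k1 + 2k2 + 2k3 + k4).
t=0.000000, y=-0.510000:
  k1 = f(0.000000, -0.510000) = -0.907800
  k2 = f(0.190000, -0.682482) = -1.332534
  k3 = f(0.190000, -0.763181) = -1.551686
  k4 = f(0.380000, -1.099641) = -2.605754
  y ← -0.510000 + (0.38/6)·(k1 + 2k2 + 2k3 + k4) = -1.097860
t=0.380000, y=-1.097860:
  k1 = f(0.380000, -1.097860) = -2.599577
  k2 = f(0.570000, -1.591779) = -4.555321
  k3 = f(0.570000, -1.963371) = -6.348305
  k4 = f(0.760000, -3.510216) = -16.779587
  y ← -1.097860 + (0.38/6)·(k1 + 2k2 + 2k3 + k4) = -3.706333
y(0.76) ≈ -3.7063

-3.7063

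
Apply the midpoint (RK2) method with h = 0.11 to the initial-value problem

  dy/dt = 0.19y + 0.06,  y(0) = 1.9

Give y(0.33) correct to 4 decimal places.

Midpoint: k1 = f(t_n, y_n); k2 = f(t_n + h/2, y_n + (h/2)·k1); y_{n+1} = y_n + h·k2.
t=0.000000, y=1.900000:
  k1 = f(0.000000, 1.900000) = 0.421000
  k2 = f(0.055000, 1.923155) = 0.425399
  y ← 1.900000 + 0.11·0.425399 = 1.946794
t=0.110000, y=1.946794:
  k1 = f(0.110000, 1.946794) = 0.429891
  k2 = f(0.165000, 1.970438) = 0.434383
  y ← 1.946794 + 0.11·0.434383 = 1.994576
t=0.220000, y=1.994576:
  k1 = f(0.220000, 1.994576) = 0.438969
  k2 = f(0.275000, 2.018719) = 0.443557
  y ← 1.994576 + 0.11·0.443557 = 2.043367
y(0.33) ≈ 2.0434

2.0434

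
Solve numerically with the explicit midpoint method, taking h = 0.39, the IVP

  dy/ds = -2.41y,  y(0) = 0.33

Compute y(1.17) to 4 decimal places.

Midpoint: k1 = f(s_n, y_n); k2 = f(s_n + h/2, y_n + (h/2)·k1); y_{n+1} = y_n + h·k2.
s=0.000000, y=0.330000:
  k1 = f(0.000000, 0.330000) = -0.795300
  k2 = f(0.195000, 0.174916) = -0.421549
  y ← 0.330000 + 0.39·(-0.421549) = 0.165596
s=0.390000, y=0.165596:
  k1 = f(0.390000, 0.165596) = -0.399086
  k2 = f(0.585000, 0.087774) = -0.211536
  y ← 0.165596 + 0.39·(-0.211536) = 0.083097
s=0.780000, y=0.083097:
  k1 = f(0.780000, 0.083097) = -0.200264
  k2 = f(0.975000, 0.044046) = -0.106150
  y ← 0.083097 + 0.39·(-0.106150) = 0.041699
y(1.17) ≈ 0.0417

0.0417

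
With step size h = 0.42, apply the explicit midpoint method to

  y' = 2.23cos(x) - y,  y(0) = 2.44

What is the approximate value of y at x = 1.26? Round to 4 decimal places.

Midpoint: k1 = f(x_n, y_n); k2 = f(x_n + h/2, y_n + (h/2)·k1); y_{n+1} = y_n + h·k2.
x=0.000000, y=2.440000:
  k1 = f(0.000000, 2.440000) = -0.210000
  k2 = f(0.210000, 2.395900) = -0.214891
  y ← 2.440000 + 0.42·(-0.214891) = 2.349746
x=0.420000, y=2.349746:
  k1 = f(0.420000, 2.349746) = -0.313557
  k2 = f(0.630000, 2.283899) = -0.481997
  y ← 2.349746 + 0.42·(-0.481997) = 2.147307
x=0.840000, y=2.147307:
  k1 = f(0.840000, 2.147307) = -0.658865
  k2 = f(1.050000, 2.008945) = -0.899362
  y ← 2.147307 + 0.42·(-0.899362) = 1.769575
y(1.26) ≈ 1.7696

1.7696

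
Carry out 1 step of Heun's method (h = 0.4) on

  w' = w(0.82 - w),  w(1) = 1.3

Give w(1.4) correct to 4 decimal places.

1.1268

Heun: k1 = f(x_n, w_n); k2 = f(x_n + h, w_n + h·k1); w_{n+1} = w_n + (h/2)·(k1 + k2).
x=1.000000, w=1.300000:
  k1 = f(1.000000, 1.300000) = -0.624000
  k2 = f(1.400000, 1.050400) = -0.242012
  w ← 1.300000 + (0.4/2)·(-0.624000 + (-0.242012)) = 1.126798
w(1.4) ≈ 1.1268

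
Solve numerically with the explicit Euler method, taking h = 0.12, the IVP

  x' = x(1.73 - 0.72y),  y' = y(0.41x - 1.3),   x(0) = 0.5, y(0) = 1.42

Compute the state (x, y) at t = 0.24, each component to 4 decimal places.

Euler on (x,y): x_{n+1} = x_n + h·x', y_{n+1} = y_n + h·y'.
0.000000: (0.500000, 1.420000); f=(0.353800, -1.554900) → (0.542456, 1.233412)
0.120000: (0.542456, 1.233412); f=(0.456717, -1.329116) → (0.597262, 1.073918)
(x(0.24), y(0.24)) ≈ (0.5973, 1.0739)

0.5973, 1.0739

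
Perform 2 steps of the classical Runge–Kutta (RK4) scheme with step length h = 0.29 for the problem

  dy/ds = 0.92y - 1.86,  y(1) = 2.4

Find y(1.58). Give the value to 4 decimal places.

RK4: k1 = f(s_n, y_n); k2 = f(s_n + h/2, y_n + (h/2)·k1); k3 = f(s_n + h/2, y_n + (h/2)·k2); k4 = f(s_n + h, y_n + h·k3); y_{n+1} = y_n + (h/6)·(k1 + 2k2 + 2k3 + k4).
s=1.000000, y=2.400000:
  k1 = f(1.000000, 2.400000) = 0.348000
  k2 = f(1.145000, 2.450460) = 0.394423
  k3 = f(1.145000, 2.457191) = 0.400616
  k4 = f(1.290000, 2.516179) = 0.454884
  y ← 2.400000 + (0.29/6)·(k1 + 2k2 + 2k3 + k4) = 2.515660
s=1.290000, y=2.515660:
  k1 = f(1.290000, 2.515660) = 0.454407
  k2 = f(1.435000, 2.581549) = 0.515025
  k3 = f(1.435000, 2.590338) = 0.523111
  k4 = f(1.580000, 2.667362) = 0.593973
  y ← 2.515660 + (0.29/6)·(k1 + 2k2 + 2k3 + k4) = 2.666685
y(1.58) ≈ 2.6667

2.6667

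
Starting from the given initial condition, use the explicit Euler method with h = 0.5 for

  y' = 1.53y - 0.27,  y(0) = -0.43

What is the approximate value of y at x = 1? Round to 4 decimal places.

-1.7128

Euler: y_{n+1} = y_n + h·f(x_n, y_n).
x=0.000000, y=-0.430000: f=-0.927900 → y ← -0.430000 + 0.5·(-0.927900) = -0.893950
x=0.500000, y=-0.893950: f=-1.637744 → y ← -0.893950 + 0.5·(-1.637744) = -1.712822
y(1) ≈ -1.7128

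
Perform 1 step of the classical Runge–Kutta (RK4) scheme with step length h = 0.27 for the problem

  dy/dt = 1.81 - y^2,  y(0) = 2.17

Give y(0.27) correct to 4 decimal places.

RK4: k1 = f(t_n, y_n); k2 = f(t_n + h/2, y_n + (h/2)·k1); k3 = f(t_n + h/2, y_n + (h/2)·k2); k4 = f(t_n + h, y_n + h·k3); y_{n+1} = y_n + (h/6)·(k1 + 2k2 + 2k3 + k4).
t=0.000000, y=2.170000:
  k1 = f(0.000000, 2.170000) = -2.898900
  k2 = f(0.135000, 1.778648) = -1.353590
  k3 = f(0.135000, 1.987265) = -2.139223
  k4 = f(0.270000, 1.592410) = -0.725769
  y ← 2.170000 + (0.27/6)·(k1 + 2k2 + 2k3 + k4) = 1.692537
y(0.27) ≈ 1.6925

1.6925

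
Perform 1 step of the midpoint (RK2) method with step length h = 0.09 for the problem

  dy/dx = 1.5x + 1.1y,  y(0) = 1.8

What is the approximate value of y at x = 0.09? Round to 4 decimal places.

Midpoint: k1 = f(x_n, y_n); k2 = f(x_n + h/2, y_n + (h/2)·k1); y_{n+1} = y_n + h·k2.
x=0.000000, y=1.800000:
  k1 = f(0.000000, 1.800000) = 1.980000
  k2 = f(0.045000, 1.889100) = 2.145510
  y ← 1.800000 + 0.09·2.145510 = 1.993096
y(0.09) ≈ 1.9931

1.9931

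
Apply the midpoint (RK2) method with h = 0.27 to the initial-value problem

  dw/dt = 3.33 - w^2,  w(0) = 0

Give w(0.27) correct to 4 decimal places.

0.8445

Midpoint: k1 = f(t_n, w_n); k2 = f(t_n + h/2, w_n + (h/2)·k1); w_{n+1} = w_n + h·k2.
t=0.000000, w=0.000000:
  k1 = f(0.000000, 0.000000) = 3.330000
  k2 = f(0.135000, 0.449550) = 3.127905
  w ← 0.000000 + 0.27·3.127905 = 0.844534
w(0.27) ≈ 0.8445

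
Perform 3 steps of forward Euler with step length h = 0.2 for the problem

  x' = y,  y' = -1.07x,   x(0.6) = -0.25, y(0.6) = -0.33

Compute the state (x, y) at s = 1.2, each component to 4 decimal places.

Euler on (x,y): x_{n+1} = x_n + h·x', y_{n+1} = y_n + h·y'.
0.600000: (-0.250000, -0.330000); f=(-0.330000, 0.267500) → (-0.316000, -0.276500)
0.800000: (-0.316000, -0.276500); f=(-0.276500, 0.338120) → (-0.371300, -0.208876)
1.000000: (-0.371300, -0.208876); f=(-0.208876, 0.397291) → (-0.413075, -0.129418)
(x(1.2), y(1.2)) ≈ (-0.4131, -0.1294)

-0.4131, -0.1294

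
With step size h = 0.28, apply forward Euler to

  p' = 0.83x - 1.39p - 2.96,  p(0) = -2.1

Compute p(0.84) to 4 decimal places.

-1.9529

Euler: p_{n+1} = p_n + h·f(x_n, p_n).
x=0.000000, p=-2.100000: f=-0.041000 → p ← -2.100000 + 0.28·(-0.041000) = -2.111480
x=0.280000, p=-2.111480: f=0.207357 → p ← -2.111480 + 0.28·0.207357 = -2.053420
x=0.560000, p=-2.053420: f=0.359054 → p ← -2.053420 + 0.28·0.359054 = -1.952885
p(0.84) ≈ -1.9529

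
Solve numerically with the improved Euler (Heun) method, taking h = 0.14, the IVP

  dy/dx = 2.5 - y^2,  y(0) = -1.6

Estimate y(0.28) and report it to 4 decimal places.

Heun: k1 = f(x_n, y_n); k2 = f(x_n + h, y_n + h·k1); y_{n+1} = y_n + (h/2)·(k1 + k2).
x=0.000000, y=-1.600000:
  k1 = f(0.000000, -1.600000) = -0.060000
  k2 = f(0.140000, -1.608400) = -0.086951
  y ← -1.600000 + (0.14/2)·(-0.060000 + (-0.086951)) = -1.610287
x=0.140000, y=-1.610287:
  k1 = f(0.140000, -1.610287) = -0.093023
  k2 = f(0.280000, -1.623310) = -0.135134
  y ← -1.610287 + (0.14/2)·(-0.093023 + (-0.135134)) = -1.626258
y(0.28) ≈ -1.6263

-1.6263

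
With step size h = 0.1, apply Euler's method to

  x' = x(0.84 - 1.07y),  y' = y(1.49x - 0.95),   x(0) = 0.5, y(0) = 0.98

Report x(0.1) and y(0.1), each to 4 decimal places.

0.4896, 0.9599

Euler on (x,y): x_{n+1} = x_n + h·x', y_{n+1} = y_n + h·y'.
0.000000: (0.500000, 0.980000); f=(-0.104300, -0.200900) → (0.489570, 0.959910)
(x(0.1), y(0.1)) ≈ (0.4896, 0.9599)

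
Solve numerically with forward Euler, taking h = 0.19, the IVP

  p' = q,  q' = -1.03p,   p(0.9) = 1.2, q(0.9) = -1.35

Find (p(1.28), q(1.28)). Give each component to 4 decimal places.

0.6424, -1.7695

Euler on (p,q): p_{n+1} = p_n + h·p', q_{n+1} = q_n + h·q'.
0.900000: (1.200000, -1.350000); f=(-1.350000, -1.236000) → (0.943500, -1.584840)
1.090000: (0.943500, -1.584840); f=(-1.584840, -0.971805) → (0.642380, -1.769483)
(p(1.28), q(1.28)) ≈ (0.6424, -1.7695)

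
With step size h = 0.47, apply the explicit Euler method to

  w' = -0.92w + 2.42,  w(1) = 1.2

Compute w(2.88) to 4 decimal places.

2.4820

Euler: w_{n+1} = w_n + h·f(x_n, w_n).
x=1.000000, w=1.200000: f=1.316000 → w ← 1.200000 + 0.47·1.316000 = 1.818520
x=1.470000, w=1.818520: f=0.746962 → w ← 1.818520 + 0.47·0.746962 = 2.169592
x=1.940000, w=2.169592: f=0.423975 → w ← 2.169592 + 0.47·0.423975 = 2.368860
x=2.410000, w=2.368860: f=0.240648 → w ← 2.368860 + 0.47·0.240648 = 2.481965
w(2.88) ≈ 2.4820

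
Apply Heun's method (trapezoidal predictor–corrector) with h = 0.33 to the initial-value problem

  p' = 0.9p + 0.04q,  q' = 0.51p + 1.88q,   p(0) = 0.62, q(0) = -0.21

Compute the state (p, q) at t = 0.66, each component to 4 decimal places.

1.1071, -0.2116

Heun on (p,q): k1 = f(t_n, state_n); k2 = f(t_n + h, state_n + h·k1); state_{n+1} = state_n + (h/2)·(k1 + k2).
0.000000: (0.620000, -0.210000)
  k1 = (0.549600, -0.078600)
  predictor → (0.801368, -0.235938)
  k2 = (0.711794, -0.034866)
  → (0.828130, -0.228722)
0.330000: (0.828130, -0.228722)
  k1 = (0.736168, -0.007651)
  predictor → (1.071065, -0.231247)
  k2 = (0.954709, 0.111500)
  → (1.107125, -0.211587)
(p(0.66), q(0.66)) ≈ (1.1071, -0.2116)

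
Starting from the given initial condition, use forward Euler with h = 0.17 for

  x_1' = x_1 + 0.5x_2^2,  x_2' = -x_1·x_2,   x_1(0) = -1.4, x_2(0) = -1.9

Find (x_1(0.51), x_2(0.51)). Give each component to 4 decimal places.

-0.5647, -3.4176

Euler on (x_1,x_2): x_1_{n+1} = x_1_n + h·x_1', x_2_{n+1} = x_2_n + h·x_2'.
0.000000: (-1.400000, -1.900000); f=(0.405000, -2.660000) → (-1.331150, -2.352200)
0.170000: (-1.331150, -2.352200); f=(1.435272, -3.131131) → (-1.087154, -2.884492)
0.340000: (-1.087154, -2.884492); f=(3.072994, -3.135886) → (-0.564745, -3.417593)
(x_1(0.51), x_2(0.51)) ≈ (-0.5647, -3.4176)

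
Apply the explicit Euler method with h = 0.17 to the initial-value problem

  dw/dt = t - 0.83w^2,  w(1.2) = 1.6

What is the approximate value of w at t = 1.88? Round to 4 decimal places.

Euler: w_{n+1} = w_n + h·f(t_n, w_n).
t=1.200000, w=1.600000: f=-0.924800 → w ← 1.600000 + 0.17·(-0.924800) = 1.442784
t=1.370000, w=1.442784: f=-0.357749 → w ← 1.442784 + 0.17·(-0.357749) = 1.381967
t=1.540000, w=1.381967: f=-0.045160 → w ← 1.381967 + 0.17·(-0.045160) = 1.374289
t=1.710000, w=1.374289: f=0.142403 → w ← 1.374289 + 0.17·0.142403 = 1.398498
w(1.88) ≈ 1.3985

1.3985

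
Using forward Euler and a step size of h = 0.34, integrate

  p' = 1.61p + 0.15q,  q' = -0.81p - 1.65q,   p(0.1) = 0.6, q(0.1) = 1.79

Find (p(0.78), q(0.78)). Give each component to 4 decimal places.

Euler on (p,q): p_{n+1} = p_n + h·p', q_{n+1} = q_n + h·q'.
0.100000: (0.600000, 1.790000); f=(1.234500, -3.439500) → (1.019730, 0.620570)
0.440000: (1.019730, 0.620570); f=(1.734851, -1.849922) → (1.609579, -0.008403)
(p(0.78), q(0.78)) ≈ (1.6096, -0.0084)

1.6096, -0.0084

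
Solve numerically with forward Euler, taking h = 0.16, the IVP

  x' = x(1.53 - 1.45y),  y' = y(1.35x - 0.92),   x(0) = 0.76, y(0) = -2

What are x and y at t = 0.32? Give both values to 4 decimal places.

2.2294, -2.3051

Euler on (x,y): x_{n+1} = x_n + h·x', y_{n+1} = y_n + h·y'.
0.000000: (0.760000, -2.000000); f=(3.366800, -0.212000) → (1.298688, -2.033920)
0.160000: (1.298688, -2.033920); f=(5.817063, -1.694721) → (2.229418, -2.305075)
(x(0.32), y(0.32)) ≈ (2.2294, -2.3051)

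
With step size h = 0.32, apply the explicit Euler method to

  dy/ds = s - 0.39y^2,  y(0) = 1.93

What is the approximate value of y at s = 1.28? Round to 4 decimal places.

1.3920

Euler: y_{n+1} = y_n + h·f(s_n, y_n).
s=0.000000, y=1.930000: f=-1.452711 → y ← 1.930000 + 0.32·(-1.452711) = 1.465132
s=0.320000, y=1.465132: f=-0.517179 → y ← 1.465132 + 0.32·(-0.517179) = 1.299635
s=0.640000, y=1.299635: f=-0.018730 → y ← 1.299635 + 0.32·(-0.018730) = 1.293642
s=0.960000, y=1.293642: f=0.307332 → y ← 1.293642 + 0.32·0.307332 = 1.391988
y(1.28) ≈ 1.3920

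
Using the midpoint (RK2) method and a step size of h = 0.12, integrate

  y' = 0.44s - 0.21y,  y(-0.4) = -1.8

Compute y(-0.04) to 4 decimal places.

-1.7021

Midpoint: k1 = f(s_n, y_n); k2 = f(s_n + h/2, y_n + (h/2)·k1); y_{n+1} = y_n + h·k2.
s=-0.400000, y=-1.800000:
  k1 = f(-0.400000, -1.800000) = 0.202000
  k2 = f(-0.340000, -1.787880) = 0.225855
  y ← -1.800000 + 0.12·0.225855 = -1.772897
s=-0.280000, y=-1.772897:
  k1 = f(-0.280000, -1.772897) = 0.249108
  k2 = f(-0.220000, -1.757951) = 0.272370
  y ← -1.772897 + 0.12·0.272370 = -1.740213
s=-0.160000, y=-1.740213:
  k1 = f(-0.160000, -1.740213) = 0.295045
  k2 = f(-0.100000, -1.722510) = 0.317727
  y ← -1.740213 + 0.12·0.317727 = -1.702086
y(-0.04) ≈ -1.7021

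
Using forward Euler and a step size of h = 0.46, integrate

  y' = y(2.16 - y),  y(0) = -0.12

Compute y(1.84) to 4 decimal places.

Euler: y_{n+1} = y_n + h·f(s_n, y_n).
s=0.000000, y=-0.120000: f=-0.273600 → y ← -0.120000 + 0.46·(-0.273600) = -0.245856
s=0.460000, y=-0.245856: f=-0.591494 → y ← -0.245856 + 0.46·(-0.591494) = -0.517943
s=0.920000, y=-0.517943: f=-1.387023 → y ← -0.517943 + 0.46·(-1.387023) = -1.155974
s=1.380000, y=-1.155974: f=-3.833179 → y ← -1.155974 + 0.46·(-3.833179) = -2.919236
y(1.84) ≈ -2.9192

-2.9192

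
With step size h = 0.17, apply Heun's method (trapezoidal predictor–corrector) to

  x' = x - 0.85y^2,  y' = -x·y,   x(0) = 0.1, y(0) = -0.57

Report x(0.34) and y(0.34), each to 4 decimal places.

0.0319, -0.5569

Heun on (x,y): k1 = f(t_n, state_n); k2 = f(t_n + h, state_n + h·k1); state_{n+1} = state_n + (h/2)·(k1 + k2).
0.000000: (0.100000, -0.570000)
  k1 = (-0.176165, 0.057000)
  predictor → (0.070052, -0.560310)
  k2 = (-0.196803, 0.039251)
  → (0.068298, -0.561819)
0.170000: (0.068298, -0.561819)
  k1 = (-0.199996, 0.038371)
  predictor → (0.034298, -0.555296)
  k2 = (-0.227802, 0.019046)
  → (0.031935, -0.556938)
(x(0.34), y(0.34)) ≈ (0.0319, -0.5569)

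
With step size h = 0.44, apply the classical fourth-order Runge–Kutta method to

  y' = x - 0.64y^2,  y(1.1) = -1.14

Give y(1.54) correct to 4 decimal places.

-0.8602

RK4: k1 = f(x_n, y_n); k2 = f(x_n + h/2, y_n + (h/2)·k1); k3 = f(x_n + h/2, y_n + (h/2)·k2); k4 = f(x_n + h, y_n + h·k3); y_{n+1} = y_n + (h/6)·(k1 + 2k2 + 2k3 + k4).
x=1.100000, y=-1.140000:
  k1 = f(1.100000, -1.140000) = 0.268256
  k2 = f(1.320000, -1.080984) = 0.572144
  k3 = f(1.320000, -1.014128) = 0.661788
  k4 = f(1.540000, -0.848813) = 1.078890
  y ← -1.140000 + (0.44/6)·(k1 + 2k2 + 2k3 + k4) = -0.860233
y(1.54) ≈ -0.8602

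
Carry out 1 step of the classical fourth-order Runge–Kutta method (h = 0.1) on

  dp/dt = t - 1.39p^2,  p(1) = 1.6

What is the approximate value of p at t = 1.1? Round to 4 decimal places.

RK4: k1 = f(t_n, p_n); k2 = f(t_n + h/2, p_n + (h/2)·k1); k3 = f(t_n + h/2, p_n + (h/2)·k2); k4 = f(t_n + h, p_n + h·k3); p_{n+1} = p_n + (h/6)·(k1 + 2k2 + 2k3 + k4).
t=1.000000, p=1.600000:
  k1 = f(1.000000, 1.600000) = -2.558400
  k2 = f(1.050000, 1.472080) = -1.962157
  k3 = f(1.050000, 1.501892) = -2.085395
  k4 = f(1.100000, 1.391460) = -1.591266
  p ← 1.600000 + (0.1/6)·(k1 + 2k2 + 2k3 + k4) = 1.395920
p(1.1) ≈ 1.3959

1.3959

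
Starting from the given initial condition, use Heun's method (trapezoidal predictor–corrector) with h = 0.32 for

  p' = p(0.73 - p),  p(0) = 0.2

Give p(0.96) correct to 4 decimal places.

Heun: k1 = f(t_n, p_n); k2 = f(t_n + h, p_n + h·k1); p_{n+1} = p_n + (h/2)·(k1 + k2).
t=0.000000, p=0.200000:
  k1 = f(0.000000, 0.200000) = 0.106000
  k2 = f(0.320000, 0.233920) = 0.116043
  p ← 0.200000 + (0.32/2)·(0.106000 + 0.116043) = 0.235527
t=0.320000, p=0.235527:
  k1 = f(0.320000, 0.235527) = 0.116462
  k2 = f(0.640000, 0.272795) = 0.124723
  p ← 0.235527 + (0.32/2)·(0.116462 + 0.124723) = 0.274116
t=0.640000, p=0.274116:
  k1 = f(0.640000, 0.274116) = 0.124965
  k2 = f(0.960000, 0.314105) = 0.130635
  p ← 0.274116 + (0.32/2)·(0.124965 + 0.130635) = 0.315012
p(0.96) ≈ 0.3150

0.3150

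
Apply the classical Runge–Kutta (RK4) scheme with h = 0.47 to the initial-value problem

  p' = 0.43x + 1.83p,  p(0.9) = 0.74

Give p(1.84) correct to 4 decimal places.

5.4478

RK4: k1 = f(x_n, p_n); k2 = f(x_n + h/2, p_n + (h/2)·k1); k3 = f(x_n + h/2, p_n + (h/2)·k2); k4 = f(x_n + h, p_n + h·k3); p_{n+1} = p_n + (h/6)·(k1 + 2k2 + 2k3 + k4).
x=0.900000, p=0.740000:
  k1 = f(0.900000, 0.740000) = 1.741200
  k2 = f(1.135000, 1.149182) = 2.591053
  k3 = f(1.135000, 1.348897) = 2.956532
  k4 = f(1.370000, 2.129570) = 4.486213
  p ← 0.740000 + (0.47/6)·(k1 + 2k2 + 2k3 + k4) = 2.096936
x=1.370000, p=2.096936:
  k1 = f(1.370000, 2.096936) = 4.426492
  k2 = f(1.605000, 3.137162) = 6.431156
  k3 = f(1.605000, 3.608257) = 7.293261
  k4 = f(1.840000, 5.524768) = 10.901526
  p ← 2.096936 + (0.47/6)·(k1 + 2k2 + 2k3 + k4) = 5.447789
p(1.84) ≈ 5.4478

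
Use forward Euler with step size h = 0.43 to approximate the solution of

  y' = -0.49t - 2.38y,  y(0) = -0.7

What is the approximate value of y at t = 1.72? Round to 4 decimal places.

-0.2676

Euler: y_{n+1} = y_n + h·f(t_n, y_n).
t=0.000000, y=-0.700000: f=1.666000 → y ← -0.700000 + 0.43·1.666000 = 0.016380
t=0.430000, y=0.016380: f=-0.249684 → y ← 0.016380 + 0.43·(-0.249684) = -0.090984
t=0.860000, y=-0.090984: f=-0.204857 → y ← -0.090984 + 0.43·(-0.204857) = -0.179073
t=1.290000, y=-0.179073: f=-0.205906 → y ← -0.179073 + 0.43·(-0.205906) = -0.267613
y(1.72) ≈ -0.2676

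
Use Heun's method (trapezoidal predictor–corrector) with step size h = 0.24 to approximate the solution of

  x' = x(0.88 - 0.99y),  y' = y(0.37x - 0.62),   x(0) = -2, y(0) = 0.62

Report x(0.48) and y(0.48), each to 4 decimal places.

-2.4675, 0.3180

Heun on (x,y): k1 = f(t_n, state_n); k2 = f(t_n + h, state_n + h·k1); state_{n+1} = state_n + (h/2)·(k1 + k2).
0.000000: (-2.000000, 0.620000)
  k1 = (-0.532400, -0.843200)
  predictor → (-2.127776, 0.417632)
  k2 = (-0.992702, -0.587724)
  → (-2.183012, 0.448289)
0.240000: (-2.183012, 0.448289)
  k1 = (-0.952216, -0.640029)
  predictor → (-2.411544, 0.294682)
  k2 = (-1.418626, -0.445639)
  → (-2.467513, 0.318009)
(x(0.48), y(0.48)) ≈ (-2.4675, 0.3180)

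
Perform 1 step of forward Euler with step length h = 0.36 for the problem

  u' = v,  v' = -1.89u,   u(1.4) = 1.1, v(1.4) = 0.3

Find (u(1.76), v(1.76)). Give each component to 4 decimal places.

1.2080, -0.4484

Euler on (u,v): u_{n+1} = u_n + h·u', v_{n+1} = v_n + h·v'.
1.400000: (1.100000, 0.300000); f=(0.300000, -2.079000) → (1.208000, -0.448440)
(u(1.76), v(1.76)) ≈ (1.2080, -0.4484)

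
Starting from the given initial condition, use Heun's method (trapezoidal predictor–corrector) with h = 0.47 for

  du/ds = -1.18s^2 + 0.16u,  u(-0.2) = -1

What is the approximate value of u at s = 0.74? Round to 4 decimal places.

Heun: k1 = f(s_n, u_n); k2 = f(s_n + h, u_n + h·k1); u_{n+1} = u_n + (h/2)·(k1 + k2).
s=-0.200000, u=-1.000000:
  k1 = f(-0.200000, -1.000000) = -0.207200
  k2 = f(0.270000, -1.097384) = -0.261603
  u ← -1.000000 + (0.47/2)·(-0.207200 + (-0.261603)) = -1.110169
s=0.270000, u=-1.110169:
  k1 = f(0.270000, -1.110169) = -0.263649
  k2 = f(0.740000, -1.234084) = -0.843621
  u ← -1.110169 + (0.47/2)·(-0.263649 + (-0.843621)) = -1.370377
u(0.74) ≈ -1.3704

-1.3704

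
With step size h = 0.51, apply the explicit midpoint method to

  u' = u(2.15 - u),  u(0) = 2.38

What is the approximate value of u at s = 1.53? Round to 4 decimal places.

Midpoint: k1 = f(s_n, u_n); k2 = f(s_n + h/2, u_n + (h/2)·k1); u_{n+1} = u_n + h·k2.
s=0.000000, u=2.380000:
  k1 = f(0.000000, 2.380000) = -0.547400
  k2 = f(0.255000, 2.240413) = -0.202562
  u ← 2.380000 + 0.51·(-0.202562) = 2.276693
s=0.510000, u=2.276693:
  k1 = f(0.510000, 2.276693) = -0.288441
  k2 = f(0.765000, 2.203141) = -0.117076
  u ← 2.276693 + 0.51·(-0.117076) = 2.216984
s=1.020000, u=2.216984:
  k1 = f(1.020000, 2.216984) = -0.148503
  k2 = f(1.275000, 2.179116) = -0.063447
  u ← 2.216984 + 0.51·(-0.063447) = 2.184626
u(1.53) ≈ 2.1846

2.1846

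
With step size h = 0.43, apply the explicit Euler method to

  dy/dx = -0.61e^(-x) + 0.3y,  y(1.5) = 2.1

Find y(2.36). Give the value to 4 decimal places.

Euler: y_{n+1} = y_n + h·f(x_n, y_n).
x=1.500000, y=2.100000: f=0.493891 → y ← 2.100000 + 0.43·0.493891 = 2.312373
x=1.930000, y=2.312373: f=0.605171 → y ← 2.312373 + 0.43·0.605171 = 2.572597
y(2.36) ≈ 2.5726

2.5726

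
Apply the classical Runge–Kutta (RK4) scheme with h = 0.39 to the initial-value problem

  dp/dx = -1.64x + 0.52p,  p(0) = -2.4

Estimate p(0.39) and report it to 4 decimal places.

-3.0732

RK4: k1 = f(x_n, p_n); k2 = f(x_n + h/2, p_n + (h/2)·k1); k3 = f(x_n + h/2, p_n + (h/2)·k2); k4 = f(x_n + h, p_n + h·k3); p_{n+1} = p_n + (h/6)·(k1 + 2k2 + 2k3 + k4).
x=0.000000, p=-2.400000:
  k1 = f(0.000000, -2.400000) = -1.248000
  k2 = f(0.195000, -2.643360) = -1.694347
  k3 = f(0.195000, -2.730398) = -1.739607
  k4 = f(0.390000, -3.078447) = -2.240392
  p ← -2.400000 + (0.39/6)·(k1 + 2k2 + 2k3 + k4) = -3.073160
p(0.39) ≈ -3.0732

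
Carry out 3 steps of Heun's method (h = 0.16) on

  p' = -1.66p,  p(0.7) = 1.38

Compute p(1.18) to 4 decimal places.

Heun: k1 = f(t_n, p_n); k2 = f(t_n + h, p_n + h·k1); p_{n+1} = p_n + (h/2)·(k1 + k2).
t=0.700000, p=1.380000:
  k1 = f(0.700000, 1.380000) = -2.290800
  k2 = f(0.860000, 1.013472) = -1.682364
  p ← 1.380000 + (0.16/2)·(-2.290800 + (-1.682364)) = 1.062147
t=0.860000, p=1.062147:
  k1 = f(0.860000, 1.062147) = -1.763164
  k2 = f(1.020000, 0.780041) = -1.294868
  p ← 1.062147 + (0.16/2)·(-1.763164 + (-1.294868)) = 0.817504
t=1.020000, p=0.817504:
  k1 = f(1.020000, 0.817504) = -1.357057
  k2 = f(1.180000, 0.600375) = -0.996623
  p ← 0.817504 + (0.16/2)·(-1.357057 + (-0.996623)) = 0.629210
p(1.18) ≈ 0.6292

0.6292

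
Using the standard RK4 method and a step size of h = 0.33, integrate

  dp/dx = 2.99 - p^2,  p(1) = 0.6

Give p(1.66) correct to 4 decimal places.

1.5613

RK4: k1 = f(x_n, p_n); k2 = f(x_n + h/2, p_n + (h/2)·k1); k3 = f(x_n + h/2, p_n + (h/2)·k2); k4 = f(x_n + h, p_n + h·k3); p_{n+1} = p_n + (h/6)·(k1 + 2k2 + 2k3 + k4).
x=1.000000, p=0.600000:
  k1 = f(1.000000, 0.600000) = 2.630000
  k2 = f(1.165000, 1.033950) = 1.920947
  k3 = f(1.165000, 0.916956) = 2.149191
  k4 = f(1.330000, 1.309233) = 1.275909
  p ← 0.600000 + (0.33/6)·(k1 + 2k2 + 2k3 + k4) = 1.262540
x=1.330000, p=1.262540:
  k1 = f(1.330000, 1.262540) = 1.395992
  k2 = f(1.495000, 1.492879) = 0.761312
  k3 = f(1.495000, 1.388157) = 1.063021
  k4 = f(1.660000, 1.613337) = 0.387144
  p ← 1.262540 + (0.33/6)·(k1 + 2k2 + 2k3 + k4) = 1.561289
p(1.66) ≈ 1.5613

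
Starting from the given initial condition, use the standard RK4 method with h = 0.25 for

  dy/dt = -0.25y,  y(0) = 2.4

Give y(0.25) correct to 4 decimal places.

2.2546

RK4: k1 = f(t_n, y_n); k2 = f(t_n + h/2, y_n + (h/2)·k1); k3 = f(t_n + h/2, y_n + (h/2)·k2); k4 = f(t_n + h, y_n + h·k3); y_{n+1} = y_n + (h/6)·(k1 + 2k2 + 2k3 + k4).
t=0.000000, y=2.400000:
  k1 = f(0.000000, 2.400000) = -0.600000
  k2 = f(0.125000, 2.325000) = -0.581250
  k3 = f(0.125000, 2.327344) = -0.581836
  k4 = f(0.250000, 2.254541) = -0.563635
  y ← 2.400000 + (0.25/6)·(k1 + 2k2 + 2k3 + k4) = 2.254591
y(0.25) ≈ 2.2546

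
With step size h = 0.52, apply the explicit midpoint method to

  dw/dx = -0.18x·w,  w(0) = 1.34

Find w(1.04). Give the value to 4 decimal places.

Midpoint: k1 = f(x_n, w_n); k2 = f(x_n + h/2, w_n + (h/2)·k1); w_{n+1} = w_n + h·k2.
x=0.000000, w=1.340000:
  k1 = f(0.000000, 1.340000) = 0.000000
  k2 = f(0.260000, 1.340000) = -0.062712
  w ← 1.340000 + 0.52·(-0.062712) = 1.307390
x=0.520000, w=1.307390:
  k1 = f(0.520000, 1.307390) = -0.122372
  k2 = f(0.780000, 1.275573) = -0.179090
  w ← 1.307390 + 0.52·(-0.179090) = 1.214263
w(1.04) ≈ 1.2143

1.2143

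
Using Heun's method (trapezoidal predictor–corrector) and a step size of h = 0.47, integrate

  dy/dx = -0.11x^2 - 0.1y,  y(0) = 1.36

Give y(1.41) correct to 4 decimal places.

1.0759

Heun: k1 = f(x_n, y_n); k2 = f(x_n + h, y_n + h·k1); y_{n+1} = y_n + (h/2)·(k1 + k2).
x=0.000000, y=1.360000:
  k1 = f(0.000000, 1.360000) = -0.136000
  k2 = f(0.470000, 1.296080) = -0.153907
  y ← 1.360000 + (0.47/2)·(-0.136000 + (-0.153907)) = 1.291872
x=0.470000, y=1.291872:
  k1 = f(0.470000, 1.291872) = -0.153486
  k2 = f(0.940000, 1.219733) = -0.219169
  y ← 1.291872 + (0.47/2)·(-0.153486 + (-0.219169)) = 1.204298
x=0.940000, y=1.204298:
  k1 = f(0.940000, 1.204298) = -0.217626
  k2 = f(1.410000, 1.102014) = -0.328892
  y ← 1.204298 + (0.47/2)·(-0.217626 + (-0.328892)) = 1.075866
y(1.41) ≈ 1.0759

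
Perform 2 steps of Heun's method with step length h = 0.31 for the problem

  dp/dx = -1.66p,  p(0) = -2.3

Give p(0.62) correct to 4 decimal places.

-0.8779

Heun: k1 = f(x_n, p_n); k2 = f(x_n + h, p_n + h·k1); p_{n+1} = p_n + (h/2)·(k1 + k2).
x=0.000000, p=-2.300000:
  k1 = f(0.000000, -2.300000) = 3.818000
  k2 = f(0.310000, -1.116420) = 1.853257
  p ← -2.300000 + (0.31/2)·(3.818000 + 1.853257) = -1.420955
x=0.310000, p=-1.420955:
  k1 = f(0.310000, -1.420955) = 2.358786
  k2 = f(0.620000, -0.689732) = 1.144954
  p ← -1.420955 + (0.31/2)·(2.358786 + 1.144954) = -0.877875
p(0.62) ≈ -0.8779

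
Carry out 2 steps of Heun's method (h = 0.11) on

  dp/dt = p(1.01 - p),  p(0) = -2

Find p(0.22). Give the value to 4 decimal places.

-4.6295

Heun: k1 = f(t_n, p_n); k2 = f(t_n + h, p_n + h·k1); p_{n+1} = p_n + (h/2)·(k1 + k2).
t=0.000000, p=-2.000000:
  k1 = f(0.000000, -2.000000) = -6.020000
  k2 = f(0.110000, -2.662200) = -9.776131
  p ← -2.000000 + (0.11/2)·(-6.020000 + (-9.776131)) = -2.868787
t=0.110000, p=-2.868787:
  k1 = f(0.110000, -2.868787) = -11.127415
  k2 = f(0.220000, -4.092803) = -20.884766
  p ← -2.868787 + (0.11/2)·(-11.127415 + (-20.884766)) = -4.629457
p(0.22) ≈ -4.6295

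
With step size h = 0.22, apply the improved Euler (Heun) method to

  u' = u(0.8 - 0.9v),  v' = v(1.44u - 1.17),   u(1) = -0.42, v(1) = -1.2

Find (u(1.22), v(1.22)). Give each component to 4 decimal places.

-0.6021, -0.8028

Heun on (u,v): k1 = f(s_n, state_n); k2 = f(s_n + h, state_n + h·k1); state_{n+1} = state_n + (h/2)·(k1 + k2).
1.000000: (-0.420000, -1.200000)
  k1 = (-0.789600, 2.129760)
  predictor → (-0.593712, -0.731453)
  k2 = (-0.865815, 1.481152)
  → (-0.602096, -0.802800)
(u(1.22), v(1.22)) ≈ (-0.6021, -0.8028)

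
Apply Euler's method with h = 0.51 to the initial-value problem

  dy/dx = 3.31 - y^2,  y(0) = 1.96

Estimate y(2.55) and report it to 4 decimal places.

1.7518

Euler: y_{n+1} = y_n + h·f(x_n, y_n).
x=0.000000, y=1.960000: f=-0.531600 → y ← 1.960000 + 0.51·(-0.531600) = 1.688884
x=0.510000, y=1.688884: f=0.457671 → y ← 1.688884 + 0.51·0.457671 = 1.922296
x=1.020000, y=1.922296: f=-0.385222 → y ← 1.922296 + 0.51·(-0.385222) = 1.725833
x=1.530000, y=1.725833: f=0.331501 → y ← 1.725833 + 0.51·0.331501 = 1.894898
x=2.040000, y=1.894898: f=-0.280640 → y ← 1.894898 + 0.51·(-0.280640) = 1.751772
y(2.55) ≈ 1.7518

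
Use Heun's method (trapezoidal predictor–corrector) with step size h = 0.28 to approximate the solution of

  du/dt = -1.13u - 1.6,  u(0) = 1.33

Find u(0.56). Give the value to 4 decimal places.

Heun: k1 = f(t_n, u_n); k2 = f(t_n + h, u_n + h·k1); u_{n+1} = u_n + (h/2)·(k1 + k2).
t=0.000000, u=1.330000:
  k1 = f(0.000000, 1.330000) = -3.102900
  k2 = f(0.280000, 0.461188) = -2.121142
  u ← 1.330000 + (0.28/2)·(-3.102900 + (-2.121142)) = 0.598634
t=0.280000, u=0.598634:
  k1 = f(0.280000, 0.598634) = -2.276456
  k2 = f(0.560000, -0.038774) = -1.556186
  u ← 0.598634 + (0.28/2)·(-2.276456 + (-1.556186)) = 0.062064
u(0.56) ≈ 0.0621

0.0621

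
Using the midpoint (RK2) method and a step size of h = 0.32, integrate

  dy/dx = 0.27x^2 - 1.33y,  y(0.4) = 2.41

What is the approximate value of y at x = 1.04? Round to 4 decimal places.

1.1391

Midpoint: k1 = f(x_n, y_n); k2 = f(x_n + h/2, y_n + (h/2)·k1); y_{n+1} = y_n + h·k2.
x=0.400000, y=2.410000:
  k1 = f(0.400000, 2.410000) = -3.162100
  k2 = f(0.560000, 1.904064) = -2.447733
  y ← 2.410000 + 0.32·(-2.447733) = 1.626725
x=0.720000, y=1.626725:
  k1 = f(0.720000, 1.626725) = -2.023577
  k2 = f(0.880000, 1.302953) = -1.523840
  y ← 1.626725 + 0.32·(-1.523840) = 1.139097
y(1.04) ≈ 1.1391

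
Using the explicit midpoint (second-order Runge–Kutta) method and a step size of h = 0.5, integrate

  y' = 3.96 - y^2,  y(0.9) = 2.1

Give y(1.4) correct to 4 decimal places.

Midpoint: k1 = f(t_n, y_n); k2 = f(t_n + h/2, y_n + (h/2)·k1); y_{n+1} = y_n + h·k2.
t=0.900000, y=2.100000:
  k1 = f(0.900000, 2.100000) = -0.450000
  k2 = f(1.150000, 1.987500) = 0.009844
  y ← 2.100000 + 0.5·0.009844 = 2.104922
y(1.4) ≈ 2.1049

2.1049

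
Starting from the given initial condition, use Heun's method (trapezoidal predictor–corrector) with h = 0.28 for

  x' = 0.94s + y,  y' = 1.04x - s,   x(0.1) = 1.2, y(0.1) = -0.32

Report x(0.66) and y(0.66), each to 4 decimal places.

Heun on (x,y): k1 = f(s_n, state_n); k2 = f(s_n + h, state_n + h·k1); state_{n+1} = state_n + (h/2)·(k1 + k2).
0.100000: (1.200000, -0.320000)
  k1 = (-0.226000, 1.148000)
  predictor → (1.136720, 0.001440)
  k2 = (0.358640, 0.802189)
  → (1.218570, -0.046974)
0.380000: (1.218570, -0.046974)
  k1 = (0.310226, 0.887312)
  predictor → (1.305433, 0.201474)
  k2 = (0.821874, 0.697650)
  → (1.377064, 0.174921)
(x(0.66), y(0.66)) ≈ (1.3771, 0.1749)

1.3771, 0.1749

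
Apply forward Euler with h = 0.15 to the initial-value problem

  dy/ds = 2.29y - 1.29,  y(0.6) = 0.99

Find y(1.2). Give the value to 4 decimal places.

1.9534

Euler: y_{n+1} = y_n + h·f(s_n, y_n).
s=0.600000, y=0.990000: f=0.977100 → y ← 0.990000 + 0.15·0.977100 = 1.136565
s=0.750000, y=1.136565: f=1.312734 → y ← 1.136565 + 0.15·1.312734 = 1.333475
s=0.900000, y=1.333475: f=1.763658 → y ← 1.333475 + 0.15·1.763658 = 1.598024
s=1.050000, y=1.598024: f=2.369474 → y ← 1.598024 + 0.15·2.369474 = 1.953445
y(1.2) ≈ 1.9534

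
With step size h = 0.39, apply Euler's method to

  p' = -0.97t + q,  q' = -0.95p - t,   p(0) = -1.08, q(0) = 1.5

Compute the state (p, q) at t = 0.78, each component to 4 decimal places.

Euler on (p,q): p_{n+1} = p_n + h·p', q_{n+1} = q_n + h·q'.
0.000000: (-1.080000, 1.500000); f=(1.500000, 1.026000) → (-0.495000, 1.900140)
0.390000: (-0.495000, 1.900140); f=(1.521840, 0.080250) → (0.098518, 1.931437)
(p(0.78), q(0.78)) ≈ (0.0985, 1.9314)

0.0985, 1.9314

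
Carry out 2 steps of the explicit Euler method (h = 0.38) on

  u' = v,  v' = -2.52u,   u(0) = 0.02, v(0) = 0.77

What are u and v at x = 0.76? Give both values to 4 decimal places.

Euler on (u,v): u_{n+1} = u_n + h·u', v_{n+1} = v_n + h·v'.
0.000000: (0.020000, 0.770000); f=(0.770000, -0.050400) → (0.312600, 0.750848)
0.380000: (0.312600, 0.750848); f=(0.750848, -0.787752) → (0.597922, 0.451502)
(u(0.76), v(0.76)) ≈ (0.5979, 0.4515)

0.5979, 0.4515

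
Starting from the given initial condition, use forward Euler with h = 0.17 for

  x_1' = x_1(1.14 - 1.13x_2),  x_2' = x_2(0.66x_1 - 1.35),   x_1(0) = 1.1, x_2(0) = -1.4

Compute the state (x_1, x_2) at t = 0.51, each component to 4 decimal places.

Euler on (x_1,x_2): x_1_{n+1} = x_1_n + h·x_1', x_2_{n+1} = x_2_n + h·x_2'.
0.000000: (1.100000, -1.400000); f=(2.994200, 0.873600) → (1.609014, -1.251488)
0.170000: (1.609014, -1.251488); f=(4.109714, 0.360492) → (2.307665, -1.190204)
0.340000: (2.307665, -1.190204); f=(5.734389, -0.205976) → (3.282511, -1.225220)
(x_1(0.51), x_2(0.51)) ≈ (3.2825, -1.2252)

3.2825, -1.2252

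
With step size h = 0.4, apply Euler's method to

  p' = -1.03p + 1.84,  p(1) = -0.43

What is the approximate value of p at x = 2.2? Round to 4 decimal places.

Euler: p_{n+1} = p_n + h·f(x_n, p_n).
x=1.000000, p=-0.430000: f=2.282900 → p ← -0.430000 + 0.4·2.282900 = 0.483160
x=1.400000, p=0.483160: f=1.342345 → p ← 0.483160 + 0.4·1.342345 = 1.020098
x=1.800000, p=1.020098: f=0.789299 → p ← 1.020098 + 0.4·0.789299 = 1.335818
p(2.2) ≈ 1.3358

1.3358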